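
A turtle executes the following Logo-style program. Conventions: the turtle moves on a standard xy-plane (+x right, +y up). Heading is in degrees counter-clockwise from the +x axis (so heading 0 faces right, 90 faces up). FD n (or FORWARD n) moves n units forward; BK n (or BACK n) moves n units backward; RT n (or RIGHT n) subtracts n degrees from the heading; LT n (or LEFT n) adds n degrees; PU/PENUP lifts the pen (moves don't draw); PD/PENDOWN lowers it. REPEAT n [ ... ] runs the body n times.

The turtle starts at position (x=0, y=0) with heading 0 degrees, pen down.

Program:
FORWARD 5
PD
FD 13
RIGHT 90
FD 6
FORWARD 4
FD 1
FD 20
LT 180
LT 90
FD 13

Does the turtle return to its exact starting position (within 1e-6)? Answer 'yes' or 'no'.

Answer: no

Derivation:
Executing turtle program step by step:
Start: pos=(0,0), heading=0, pen down
FD 5: (0,0) -> (5,0) [heading=0, draw]
PD: pen down
FD 13: (5,0) -> (18,0) [heading=0, draw]
RT 90: heading 0 -> 270
FD 6: (18,0) -> (18,-6) [heading=270, draw]
FD 4: (18,-6) -> (18,-10) [heading=270, draw]
FD 1: (18,-10) -> (18,-11) [heading=270, draw]
FD 20: (18,-11) -> (18,-31) [heading=270, draw]
LT 180: heading 270 -> 90
LT 90: heading 90 -> 180
FD 13: (18,-31) -> (5,-31) [heading=180, draw]
Final: pos=(5,-31), heading=180, 7 segment(s) drawn

Start position: (0, 0)
Final position: (5, -31)
Distance = 31.401; >= 1e-6 -> NOT closed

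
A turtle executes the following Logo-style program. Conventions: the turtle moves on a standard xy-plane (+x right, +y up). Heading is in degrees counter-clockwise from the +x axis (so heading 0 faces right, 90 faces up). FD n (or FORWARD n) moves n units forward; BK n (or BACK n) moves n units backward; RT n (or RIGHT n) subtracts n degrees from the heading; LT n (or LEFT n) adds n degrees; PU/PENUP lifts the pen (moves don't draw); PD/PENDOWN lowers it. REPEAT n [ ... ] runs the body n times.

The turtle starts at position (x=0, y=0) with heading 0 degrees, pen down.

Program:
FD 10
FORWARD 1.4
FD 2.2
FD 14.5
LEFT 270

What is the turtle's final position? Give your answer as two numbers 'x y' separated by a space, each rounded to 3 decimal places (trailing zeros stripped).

Executing turtle program step by step:
Start: pos=(0,0), heading=0, pen down
FD 10: (0,0) -> (10,0) [heading=0, draw]
FD 1.4: (10,0) -> (11.4,0) [heading=0, draw]
FD 2.2: (11.4,0) -> (13.6,0) [heading=0, draw]
FD 14.5: (13.6,0) -> (28.1,0) [heading=0, draw]
LT 270: heading 0 -> 270
Final: pos=(28.1,0), heading=270, 4 segment(s) drawn

Answer: 28.1 0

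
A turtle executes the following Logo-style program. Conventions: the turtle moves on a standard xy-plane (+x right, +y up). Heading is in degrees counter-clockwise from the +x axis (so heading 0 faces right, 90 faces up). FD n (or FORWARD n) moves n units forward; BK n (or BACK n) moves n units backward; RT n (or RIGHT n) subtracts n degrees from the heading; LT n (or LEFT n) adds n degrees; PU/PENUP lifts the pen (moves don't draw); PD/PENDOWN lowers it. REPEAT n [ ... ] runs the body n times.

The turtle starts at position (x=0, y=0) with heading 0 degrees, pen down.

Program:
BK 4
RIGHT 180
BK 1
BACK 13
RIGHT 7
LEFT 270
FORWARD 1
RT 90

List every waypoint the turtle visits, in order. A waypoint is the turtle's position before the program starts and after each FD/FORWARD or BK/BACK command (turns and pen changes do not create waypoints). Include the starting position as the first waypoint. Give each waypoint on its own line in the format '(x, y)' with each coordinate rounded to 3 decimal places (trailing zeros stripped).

Answer: (0, 0)
(-4, 0)
(-3, 0)
(10, 0)
(10.122, 0.993)

Derivation:
Executing turtle program step by step:
Start: pos=(0,0), heading=0, pen down
BK 4: (0,0) -> (-4,0) [heading=0, draw]
RT 180: heading 0 -> 180
BK 1: (-4,0) -> (-3,0) [heading=180, draw]
BK 13: (-3,0) -> (10,0) [heading=180, draw]
RT 7: heading 180 -> 173
LT 270: heading 173 -> 83
FD 1: (10,0) -> (10.122,0.993) [heading=83, draw]
RT 90: heading 83 -> 353
Final: pos=(10.122,0.993), heading=353, 4 segment(s) drawn
Waypoints (5 total):
(0, 0)
(-4, 0)
(-3, 0)
(10, 0)
(10.122, 0.993)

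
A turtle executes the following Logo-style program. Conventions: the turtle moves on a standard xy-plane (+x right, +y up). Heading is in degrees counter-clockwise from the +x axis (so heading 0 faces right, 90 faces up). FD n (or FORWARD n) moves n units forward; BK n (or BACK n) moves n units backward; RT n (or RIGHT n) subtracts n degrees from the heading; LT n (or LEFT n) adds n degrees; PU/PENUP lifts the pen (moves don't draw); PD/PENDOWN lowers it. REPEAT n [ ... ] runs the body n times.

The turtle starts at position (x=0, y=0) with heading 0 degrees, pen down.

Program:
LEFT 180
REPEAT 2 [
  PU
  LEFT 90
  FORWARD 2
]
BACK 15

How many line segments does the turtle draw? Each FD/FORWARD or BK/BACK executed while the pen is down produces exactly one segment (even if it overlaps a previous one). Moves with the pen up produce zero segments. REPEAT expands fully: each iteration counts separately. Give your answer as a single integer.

Executing turtle program step by step:
Start: pos=(0,0), heading=0, pen down
LT 180: heading 0 -> 180
REPEAT 2 [
  -- iteration 1/2 --
  PU: pen up
  LT 90: heading 180 -> 270
  FD 2: (0,0) -> (0,-2) [heading=270, move]
  -- iteration 2/2 --
  PU: pen up
  LT 90: heading 270 -> 0
  FD 2: (0,-2) -> (2,-2) [heading=0, move]
]
BK 15: (2,-2) -> (-13,-2) [heading=0, move]
Final: pos=(-13,-2), heading=0, 0 segment(s) drawn
Segments drawn: 0

Answer: 0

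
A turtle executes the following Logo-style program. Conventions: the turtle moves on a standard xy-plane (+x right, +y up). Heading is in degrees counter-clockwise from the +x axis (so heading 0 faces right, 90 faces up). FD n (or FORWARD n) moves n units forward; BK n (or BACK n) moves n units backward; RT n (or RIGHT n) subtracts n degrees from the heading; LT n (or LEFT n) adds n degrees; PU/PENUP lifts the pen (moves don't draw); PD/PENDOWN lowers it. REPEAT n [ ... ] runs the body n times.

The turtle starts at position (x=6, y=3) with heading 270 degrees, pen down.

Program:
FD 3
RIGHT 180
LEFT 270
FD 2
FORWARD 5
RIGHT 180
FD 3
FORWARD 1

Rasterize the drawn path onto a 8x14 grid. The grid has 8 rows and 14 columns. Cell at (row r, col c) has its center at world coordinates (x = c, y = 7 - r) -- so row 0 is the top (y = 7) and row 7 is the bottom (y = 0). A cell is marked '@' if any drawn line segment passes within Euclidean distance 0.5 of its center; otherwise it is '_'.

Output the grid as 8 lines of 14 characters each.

Segment 0: (6,3) -> (6,0)
Segment 1: (6,0) -> (8,-0)
Segment 2: (8,-0) -> (13,-0)
Segment 3: (13,-0) -> (10,-0)
Segment 4: (10,-0) -> (9,-0)

Answer: ______________
______________
______________
______________
______@_______
______@_______
______@_______
______@@@@@@@@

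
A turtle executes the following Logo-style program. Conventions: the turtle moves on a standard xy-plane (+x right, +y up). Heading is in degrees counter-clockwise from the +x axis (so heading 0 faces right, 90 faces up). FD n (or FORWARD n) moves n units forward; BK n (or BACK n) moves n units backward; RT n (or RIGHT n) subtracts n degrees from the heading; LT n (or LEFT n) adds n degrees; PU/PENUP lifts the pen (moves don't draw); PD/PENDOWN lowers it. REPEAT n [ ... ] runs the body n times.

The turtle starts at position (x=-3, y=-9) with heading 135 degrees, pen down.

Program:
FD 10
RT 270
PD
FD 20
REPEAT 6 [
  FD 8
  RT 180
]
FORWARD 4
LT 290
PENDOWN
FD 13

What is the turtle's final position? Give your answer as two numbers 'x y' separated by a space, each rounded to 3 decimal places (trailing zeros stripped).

Executing turtle program step by step:
Start: pos=(-3,-9), heading=135, pen down
FD 10: (-3,-9) -> (-10.071,-1.929) [heading=135, draw]
RT 270: heading 135 -> 225
PD: pen down
FD 20: (-10.071,-1.929) -> (-24.213,-16.071) [heading=225, draw]
REPEAT 6 [
  -- iteration 1/6 --
  FD 8: (-24.213,-16.071) -> (-29.87,-21.728) [heading=225, draw]
  RT 180: heading 225 -> 45
  -- iteration 2/6 --
  FD 8: (-29.87,-21.728) -> (-24.213,-16.071) [heading=45, draw]
  RT 180: heading 45 -> 225
  -- iteration 3/6 --
  FD 8: (-24.213,-16.071) -> (-29.87,-21.728) [heading=225, draw]
  RT 180: heading 225 -> 45
  -- iteration 4/6 --
  FD 8: (-29.87,-21.728) -> (-24.213,-16.071) [heading=45, draw]
  RT 180: heading 45 -> 225
  -- iteration 5/6 --
  FD 8: (-24.213,-16.071) -> (-29.87,-21.728) [heading=225, draw]
  RT 180: heading 225 -> 45
  -- iteration 6/6 --
  FD 8: (-29.87,-21.728) -> (-24.213,-16.071) [heading=45, draw]
  RT 180: heading 45 -> 225
]
FD 4: (-24.213,-16.071) -> (-27.042,-18.899) [heading=225, draw]
LT 290: heading 225 -> 155
PD: pen down
FD 13: (-27.042,-18.899) -> (-38.824,-13.405) [heading=155, draw]
Final: pos=(-38.824,-13.405), heading=155, 10 segment(s) drawn

Answer: -38.824 -13.405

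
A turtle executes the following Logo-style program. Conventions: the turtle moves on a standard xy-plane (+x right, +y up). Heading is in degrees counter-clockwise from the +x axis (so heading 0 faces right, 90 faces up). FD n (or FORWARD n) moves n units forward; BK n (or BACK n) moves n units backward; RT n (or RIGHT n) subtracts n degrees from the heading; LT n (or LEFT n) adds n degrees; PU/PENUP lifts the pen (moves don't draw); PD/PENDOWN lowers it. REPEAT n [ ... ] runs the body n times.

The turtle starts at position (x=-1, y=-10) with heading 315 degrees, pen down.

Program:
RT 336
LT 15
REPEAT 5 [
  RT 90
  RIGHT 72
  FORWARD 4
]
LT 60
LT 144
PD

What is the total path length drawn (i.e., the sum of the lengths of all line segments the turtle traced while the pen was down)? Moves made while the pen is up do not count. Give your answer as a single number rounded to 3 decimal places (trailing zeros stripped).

Answer: 20

Derivation:
Executing turtle program step by step:
Start: pos=(-1,-10), heading=315, pen down
RT 336: heading 315 -> 339
LT 15: heading 339 -> 354
REPEAT 5 [
  -- iteration 1/5 --
  RT 90: heading 354 -> 264
  RT 72: heading 264 -> 192
  FD 4: (-1,-10) -> (-4.913,-10.832) [heading=192, draw]
  -- iteration 2/5 --
  RT 90: heading 192 -> 102
  RT 72: heading 102 -> 30
  FD 4: (-4.913,-10.832) -> (-1.448,-8.832) [heading=30, draw]
  -- iteration 3/5 --
  RT 90: heading 30 -> 300
  RT 72: heading 300 -> 228
  FD 4: (-1.448,-8.832) -> (-4.125,-11.804) [heading=228, draw]
  -- iteration 4/5 --
  RT 90: heading 228 -> 138
  RT 72: heading 138 -> 66
  FD 4: (-4.125,-11.804) -> (-2.498,-8.15) [heading=66, draw]
  -- iteration 5/5 --
  RT 90: heading 66 -> 336
  RT 72: heading 336 -> 264
  FD 4: (-2.498,-8.15) -> (-2.916,-12.128) [heading=264, draw]
]
LT 60: heading 264 -> 324
LT 144: heading 324 -> 108
PD: pen down
Final: pos=(-2.916,-12.128), heading=108, 5 segment(s) drawn

Segment lengths:
  seg 1: (-1,-10) -> (-4.913,-10.832), length = 4
  seg 2: (-4.913,-10.832) -> (-1.448,-8.832), length = 4
  seg 3: (-1.448,-8.832) -> (-4.125,-11.804), length = 4
  seg 4: (-4.125,-11.804) -> (-2.498,-8.15), length = 4
  seg 5: (-2.498,-8.15) -> (-2.916,-12.128), length = 4
Total = 20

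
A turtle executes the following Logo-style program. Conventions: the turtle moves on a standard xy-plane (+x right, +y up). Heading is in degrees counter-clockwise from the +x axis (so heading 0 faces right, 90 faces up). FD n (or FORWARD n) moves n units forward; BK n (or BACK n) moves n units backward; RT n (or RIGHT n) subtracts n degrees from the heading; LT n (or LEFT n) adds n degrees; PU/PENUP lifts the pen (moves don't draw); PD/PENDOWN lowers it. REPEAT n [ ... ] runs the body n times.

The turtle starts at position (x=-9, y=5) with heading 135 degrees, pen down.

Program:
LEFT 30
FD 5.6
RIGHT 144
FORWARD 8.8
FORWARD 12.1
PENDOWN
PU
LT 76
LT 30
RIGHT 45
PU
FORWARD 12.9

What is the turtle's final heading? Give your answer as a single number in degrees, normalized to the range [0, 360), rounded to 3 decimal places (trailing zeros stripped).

Answer: 82

Derivation:
Executing turtle program step by step:
Start: pos=(-9,5), heading=135, pen down
LT 30: heading 135 -> 165
FD 5.6: (-9,5) -> (-14.409,6.449) [heading=165, draw]
RT 144: heading 165 -> 21
FD 8.8: (-14.409,6.449) -> (-6.194,9.603) [heading=21, draw]
FD 12.1: (-6.194,9.603) -> (5.103,13.939) [heading=21, draw]
PD: pen down
PU: pen up
LT 76: heading 21 -> 97
LT 30: heading 97 -> 127
RT 45: heading 127 -> 82
PU: pen up
FD 12.9: (5.103,13.939) -> (6.898,26.714) [heading=82, move]
Final: pos=(6.898,26.714), heading=82, 3 segment(s) drawn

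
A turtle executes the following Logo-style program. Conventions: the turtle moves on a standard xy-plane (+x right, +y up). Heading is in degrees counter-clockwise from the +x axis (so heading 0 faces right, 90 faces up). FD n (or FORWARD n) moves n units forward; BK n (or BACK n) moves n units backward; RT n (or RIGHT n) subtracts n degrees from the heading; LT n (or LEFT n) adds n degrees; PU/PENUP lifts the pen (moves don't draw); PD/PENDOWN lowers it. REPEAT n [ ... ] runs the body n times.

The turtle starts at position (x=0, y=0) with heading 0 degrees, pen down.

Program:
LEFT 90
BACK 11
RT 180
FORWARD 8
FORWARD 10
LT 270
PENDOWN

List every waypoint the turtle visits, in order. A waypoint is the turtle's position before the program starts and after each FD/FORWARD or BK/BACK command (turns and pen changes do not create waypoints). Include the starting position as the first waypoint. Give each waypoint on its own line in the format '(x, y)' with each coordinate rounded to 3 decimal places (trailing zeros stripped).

Answer: (0, 0)
(0, -11)
(0, -19)
(0, -29)

Derivation:
Executing turtle program step by step:
Start: pos=(0,0), heading=0, pen down
LT 90: heading 0 -> 90
BK 11: (0,0) -> (0,-11) [heading=90, draw]
RT 180: heading 90 -> 270
FD 8: (0,-11) -> (0,-19) [heading=270, draw]
FD 10: (0,-19) -> (0,-29) [heading=270, draw]
LT 270: heading 270 -> 180
PD: pen down
Final: pos=(0,-29), heading=180, 3 segment(s) drawn
Waypoints (4 total):
(0, 0)
(0, -11)
(0, -19)
(0, -29)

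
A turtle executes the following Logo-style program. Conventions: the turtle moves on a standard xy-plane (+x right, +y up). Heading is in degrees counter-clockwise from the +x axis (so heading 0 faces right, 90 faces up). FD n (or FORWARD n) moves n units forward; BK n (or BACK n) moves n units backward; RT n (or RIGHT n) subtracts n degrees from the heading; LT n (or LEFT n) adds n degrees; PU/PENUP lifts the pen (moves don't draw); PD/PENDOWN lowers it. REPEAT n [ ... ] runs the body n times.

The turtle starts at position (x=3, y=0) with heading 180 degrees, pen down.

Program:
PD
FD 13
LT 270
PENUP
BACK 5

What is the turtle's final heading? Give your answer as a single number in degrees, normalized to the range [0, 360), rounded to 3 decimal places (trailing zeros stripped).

Executing turtle program step by step:
Start: pos=(3,0), heading=180, pen down
PD: pen down
FD 13: (3,0) -> (-10,0) [heading=180, draw]
LT 270: heading 180 -> 90
PU: pen up
BK 5: (-10,0) -> (-10,-5) [heading=90, move]
Final: pos=(-10,-5), heading=90, 1 segment(s) drawn

Answer: 90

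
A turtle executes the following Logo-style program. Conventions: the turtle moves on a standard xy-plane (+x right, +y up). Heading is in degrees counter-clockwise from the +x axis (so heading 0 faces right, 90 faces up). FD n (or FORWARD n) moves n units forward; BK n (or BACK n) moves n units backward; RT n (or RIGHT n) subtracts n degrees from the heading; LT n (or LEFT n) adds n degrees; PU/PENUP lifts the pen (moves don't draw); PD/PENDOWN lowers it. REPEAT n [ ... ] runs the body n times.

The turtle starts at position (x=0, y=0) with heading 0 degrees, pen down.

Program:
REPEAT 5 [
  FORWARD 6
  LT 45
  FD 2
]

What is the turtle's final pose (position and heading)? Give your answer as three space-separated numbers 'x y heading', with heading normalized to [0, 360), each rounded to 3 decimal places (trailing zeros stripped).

Executing turtle program step by step:
Start: pos=(0,0), heading=0, pen down
REPEAT 5 [
  -- iteration 1/5 --
  FD 6: (0,0) -> (6,0) [heading=0, draw]
  LT 45: heading 0 -> 45
  FD 2: (6,0) -> (7.414,1.414) [heading=45, draw]
  -- iteration 2/5 --
  FD 6: (7.414,1.414) -> (11.657,5.657) [heading=45, draw]
  LT 45: heading 45 -> 90
  FD 2: (11.657,5.657) -> (11.657,7.657) [heading=90, draw]
  -- iteration 3/5 --
  FD 6: (11.657,7.657) -> (11.657,13.657) [heading=90, draw]
  LT 45: heading 90 -> 135
  FD 2: (11.657,13.657) -> (10.243,15.071) [heading=135, draw]
  -- iteration 4/5 --
  FD 6: (10.243,15.071) -> (6,19.314) [heading=135, draw]
  LT 45: heading 135 -> 180
  FD 2: (6,19.314) -> (4,19.314) [heading=180, draw]
  -- iteration 5/5 --
  FD 6: (4,19.314) -> (-2,19.314) [heading=180, draw]
  LT 45: heading 180 -> 225
  FD 2: (-2,19.314) -> (-3.414,17.899) [heading=225, draw]
]
Final: pos=(-3.414,17.899), heading=225, 10 segment(s) drawn

Answer: -3.414 17.899 225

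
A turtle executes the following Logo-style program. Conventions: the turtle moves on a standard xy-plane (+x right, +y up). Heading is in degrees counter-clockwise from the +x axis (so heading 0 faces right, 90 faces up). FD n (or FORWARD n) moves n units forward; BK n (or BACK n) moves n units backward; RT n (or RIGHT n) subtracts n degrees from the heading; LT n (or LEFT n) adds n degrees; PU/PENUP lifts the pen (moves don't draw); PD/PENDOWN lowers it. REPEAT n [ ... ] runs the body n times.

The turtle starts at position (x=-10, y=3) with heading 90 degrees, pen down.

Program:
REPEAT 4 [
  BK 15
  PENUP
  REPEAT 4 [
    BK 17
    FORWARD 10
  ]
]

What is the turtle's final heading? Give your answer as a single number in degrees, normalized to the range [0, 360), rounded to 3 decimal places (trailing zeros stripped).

Answer: 90

Derivation:
Executing turtle program step by step:
Start: pos=(-10,3), heading=90, pen down
REPEAT 4 [
  -- iteration 1/4 --
  BK 15: (-10,3) -> (-10,-12) [heading=90, draw]
  PU: pen up
  REPEAT 4 [
    -- iteration 1/4 --
    BK 17: (-10,-12) -> (-10,-29) [heading=90, move]
    FD 10: (-10,-29) -> (-10,-19) [heading=90, move]
    -- iteration 2/4 --
    BK 17: (-10,-19) -> (-10,-36) [heading=90, move]
    FD 10: (-10,-36) -> (-10,-26) [heading=90, move]
    -- iteration 3/4 --
    BK 17: (-10,-26) -> (-10,-43) [heading=90, move]
    FD 10: (-10,-43) -> (-10,-33) [heading=90, move]
    -- iteration 4/4 --
    BK 17: (-10,-33) -> (-10,-50) [heading=90, move]
    FD 10: (-10,-50) -> (-10,-40) [heading=90, move]
  ]
  -- iteration 2/4 --
  BK 15: (-10,-40) -> (-10,-55) [heading=90, move]
  PU: pen up
  REPEAT 4 [
    -- iteration 1/4 --
    BK 17: (-10,-55) -> (-10,-72) [heading=90, move]
    FD 10: (-10,-72) -> (-10,-62) [heading=90, move]
    -- iteration 2/4 --
    BK 17: (-10,-62) -> (-10,-79) [heading=90, move]
    FD 10: (-10,-79) -> (-10,-69) [heading=90, move]
    -- iteration 3/4 --
    BK 17: (-10,-69) -> (-10,-86) [heading=90, move]
    FD 10: (-10,-86) -> (-10,-76) [heading=90, move]
    -- iteration 4/4 --
    BK 17: (-10,-76) -> (-10,-93) [heading=90, move]
    FD 10: (-10,-93) -> (-10,-83) [heading=90, move]
  ]
  -- iteration 3/4 --
  BK 15: (-10,-83) -> (-10,-98) [heading=90, move]
  PU: pen up
  REPEAT 4 [
    -- iteration 1/4 --
    BK 17: (-10,-98) -> (-10,-115) [heading=90, move]
    FD 10: (-10,-115) -> (-10,-105) [heading=90, move]
    -- iteration 2/4 --
    BK 17: (-10,-105) -> (-10,-122) [heading=90, move]
    FD 10: (-10,-122) -> (-10,-112) [heading=90, move]
    -- iteration 3/4 --
    BK 17: (-10,-112) -> (-10,-129) [heading=90, move]
    FD 10: (-10,-129) -> (-10,-119) [heading=90, move]
    -- iteration 4/4 --
    BK 17: (-10,-119) -> (-10,-136) [heading=90, move]
    FD 10: (-10,-136) -> (-10,-126) [heading=90, move]
  ]
  -- iteration 4/4 --
  BK 15: (-10,-126) -> (-10,-141) [heading=90, move]
  PU: pen up
  REPEAT 4 [
    -- iteration 1/4 --
    BK 17: (-10,-141) -> (-10,-158) [heading=90, move]
    FD 10: (-10,-158) -> (-10,-148) [heading=90, move]
    -- iteration 2/4 --
    BK 17: (-10,-148) -> (-10,-165) [heading=90, move]
    FD 10: (-10,-165) -> (-10,-155) [heading=90, move]
    -- iteration 3/4 --
    BK 17: (-10,-155) -> (-10,-172) [heading=90, move]
    FD 10: (-10,-172) -> (-10,-162) [heading=90, move]
    -- iteration 4/4 --
    BK 17: (-10,-162) -> (-10,-179) [heading=90, move]
    FD 10: (-10,-179) -> (-10,-169) [heading=90, move]
  ]
]
Final: pos=(-10,-169), heading=90, 1 segment(s) drawn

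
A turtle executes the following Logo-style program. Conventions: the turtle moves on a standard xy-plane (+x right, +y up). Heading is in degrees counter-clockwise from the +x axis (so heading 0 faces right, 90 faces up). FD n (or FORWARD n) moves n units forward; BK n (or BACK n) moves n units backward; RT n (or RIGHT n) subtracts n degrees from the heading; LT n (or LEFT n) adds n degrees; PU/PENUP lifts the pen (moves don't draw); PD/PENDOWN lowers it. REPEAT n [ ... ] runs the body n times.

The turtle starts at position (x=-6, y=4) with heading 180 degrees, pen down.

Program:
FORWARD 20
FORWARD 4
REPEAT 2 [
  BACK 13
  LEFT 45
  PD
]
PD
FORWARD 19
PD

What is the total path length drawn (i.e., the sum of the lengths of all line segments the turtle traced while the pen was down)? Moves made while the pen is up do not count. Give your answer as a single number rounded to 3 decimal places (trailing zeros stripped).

Executing turtle program step by step:
Start: pos=(-6,4), heading=180, pen down
FD 20: (-6,4) -> (-26,4) [heading=180, draw]
FD 4: (-26,4) -> (-30,4) [heading=180, draw]
REPEAT 2 [
  -- iteration 1/2 --
  BK 13: (-30,4) -> (-17,4) [heading=180, draw]
  LT 45: heading 180 -> 225
  PD: pen down
  -- iteration 2/2 --
  BK 13: (-17,4) -> (-7.808,13.192) [heading=225, draw]
  LT 45: heading 225 -> 270
  PD: pen down
]
PD: pen down
FD 19: (-7.808,13.192) -> (-7.808,-5.808) [heading=270, draw]
PD: pen down
Final: pos=(-7.808,-5.808), heading=270, 5 segment(s) drawn

Segment lengths:
  seg 1: (-6,4) -> (-26,4), length = 20
  seg 2: (-26,4) -> (-30,4), length = 4
  seg 3: (-30,4) -> (-17,4), length = 13
  seg 4: (-17,4) -> (-7.808,13.192), length = 13
  seg 5: (-7.808,13.192) -> (-7.808,-5.808), length = 19
Total = 69

Answer: 69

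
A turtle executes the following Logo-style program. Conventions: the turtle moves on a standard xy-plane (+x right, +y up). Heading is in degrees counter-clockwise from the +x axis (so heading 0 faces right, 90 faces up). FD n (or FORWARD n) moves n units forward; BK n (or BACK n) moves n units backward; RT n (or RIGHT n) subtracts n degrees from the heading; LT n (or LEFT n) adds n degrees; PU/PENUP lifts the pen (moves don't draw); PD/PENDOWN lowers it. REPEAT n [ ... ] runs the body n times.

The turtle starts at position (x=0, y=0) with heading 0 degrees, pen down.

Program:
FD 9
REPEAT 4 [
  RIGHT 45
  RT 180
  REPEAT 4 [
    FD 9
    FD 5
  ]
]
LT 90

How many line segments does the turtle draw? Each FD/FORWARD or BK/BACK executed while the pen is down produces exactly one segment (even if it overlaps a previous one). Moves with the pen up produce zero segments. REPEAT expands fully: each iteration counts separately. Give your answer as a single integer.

Executing turtle program step by step:
Start: pos=(0,0), heading=0, pen down
FD 9: (0,0) -> (9,0) [heading=0, draw]
REPEAT 4 [
  -- iteration 1/4 --
  RT 45: heading 0 -> 315
  RT 180: heading 315 -> 135
  REPEAT 4 [
    -- iteration 1/4 --
    FD 9: (9,0) -> (2.636,6.364) [heading=135, draw]
    FD 5: (2.636,6.364) -> (-0.899,9.899) [heading=135, draw]
    -- iteration 2/4 --
    FD 9: (-0.899,9.899) -> (-7.263,16.263) [heading=135, draw]
    FD 5: (-7.263,16.263) -> (-10.799,19.799) [heading=135, draw]
    -- iteration 3/4 --
    FD 9: (-10.799,19.799) -> (-17.163,26.163) [heading=135, draw]
    FD 5: (-17.163,26.163) -> (-20.698,29.698) [heading=135, draw]
    -- iteration 4/4 --
    FD 9: (-20.698,29.698) -> (-27.062,36.062) [heading=135, draw]
    FD 5: (-27.062,36.062) -> (-30.598,39.598) [heading=135, draw]
  ]
  -- iteration 2/4 --
  RT 45: heading 135 -> 90
  RT 180: heading 90 -> 270
  REPEAT 4 [
    -- iteration 1/4 --
    FD 9: (-30.598,39.598) -> (-30.598,30.598) [heading=270, draw]
    FD 5: (-30.598,30.598) -> (-30.598,25.598) [heading=270, draw]
    -- iteration 2/4 --
    FD 9: (-30.598,25.598) -> (-30.598,16.598) [heading=270, draw]
    FD 5: (-30.598,16.598) -> (-30.598,11.598) [heading=270, draw]
    -- iteration 3/4 --
    FD 9: (-30.598,11.598) -> (-30.598,2.598) [heading=270, draw]
    FD 5: (-30.598,2.598) -> (-30.598,-2.402) [heading=270, draw]
    -- iteration 4/4 --
    FD 9: (-30.598,-2.402) -> (-30.598,-11.402) [heading=270, draw]
    FD 5: (-30.598,-11.402) -> (-30.598,-16.402) [heading=270, draw]
  ]
  -- iteration 3/4 --
  RT 45: heading 270 -> 225
  RT 180: heading 225 -> 45
  REPEAT 4 [
    -- iteration 1/4 --
    FD 9: (-30.598,-16.402) -> (-24.234,-10.038) [heading=45, draw]
    FD 5: (-24.234,-10.038) -> (-20.698,-6.503) [heading=45, draw]
    -- iteration 2/4 --
    FD 9: (-20.698,-6.503) -> (-14.335,-0.139) [heading=45, draw]
    FD 5: (-14.335,-0.139) -> (-10.799,3.397) [heading=45, draw]
    -- iteration 3/4 --
    FD 9: (-10.799,3.397) -> (-4.435,9.761) [heading=45, draw]
    FD 5: (-4.435,9.761) -> (-0.899,13.296) [heading=45, draw]
    -- iteration 4/4 --
    FD 9: (-0.899,13.296) -> (5.464,19.66) [heading=45, draw]
    FD 5: (5.464,19.66) -> (9,23.196) [heading=45, draw]
  ]
  -- iteration 4/4 --
  RT 45: heading 45 -> 0
  RT 180: heading 0 -> 180
  REPEAT 4 [
    -- iteration 1/4 --
    FD 9: (9,23.196) -> (0,23.196) [heading=180, draw]
    FD 5: (0,23.196) -> (-5,23.196) [heading=180, draw]
    -- iteration 2/4 --
    FD 9: (-5,23.196) -> (-14,23.196) [heading=180, draw]
    FD 5: (-14,23.196) -> (-19,23.196) [heading=180, draw]
    -- iteration 3/4 --
    FD 9: (-19,23.196) -> (-28,23.196) [heading=180, draw]
    FD 5: (-28,23.196) -> (-33,23.196) [heading=180, draw]
    -- iteration 4/4 --
    FD 9: (-33,23.196) -> (-42,23.196) [heading=180, draw]
    FD 5: (-42,23.196) -> (-47,23.196) [heading=180, draw]
  ]
]
LT 90: heading 180 -> 270
Final: pos=(-47,23.196), heading=270, 33 segment(s) drawn
Segments drawn: 33

Answer: 33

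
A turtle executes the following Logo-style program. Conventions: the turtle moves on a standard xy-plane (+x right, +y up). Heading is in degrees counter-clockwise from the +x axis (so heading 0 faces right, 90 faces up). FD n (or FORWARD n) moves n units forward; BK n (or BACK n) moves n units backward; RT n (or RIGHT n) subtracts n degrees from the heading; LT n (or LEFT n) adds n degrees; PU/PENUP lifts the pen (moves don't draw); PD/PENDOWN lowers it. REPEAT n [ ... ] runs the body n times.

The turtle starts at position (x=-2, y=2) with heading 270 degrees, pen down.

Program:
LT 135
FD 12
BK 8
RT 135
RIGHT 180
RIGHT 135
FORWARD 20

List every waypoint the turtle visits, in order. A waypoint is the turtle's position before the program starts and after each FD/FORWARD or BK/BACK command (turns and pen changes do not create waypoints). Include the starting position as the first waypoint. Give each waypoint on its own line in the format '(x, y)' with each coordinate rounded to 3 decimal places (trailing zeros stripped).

Executing turtle program step by step:
Start: pos=(-2,2), heading=270, pen down
LT 135: heading 270 -> 45
FD 12: (-2,2) -> (6.485,10.485) [heading=45, draw]
BK 8: (6.485,10.485) -> (0.828,4.828) [heading=45, draw]
RT 135: heading 45 -> 270
RT 180: heading 270 -> 90
RT 135: heading 90 -> 315
FD 20: (0.828,4.828) -> (14.971,-9.314) [heading=315, draw]
Final: pos=(14.971,-9.314), heading=315, 3 segment(s) drawn
Waypoints (4 total):
(-2, 2)
(6.485, 10.485)
(0.828, 4.828)
(14.971, -9.314)

Answer: (-2, 2)
(6.485, 10.485)
(0.828, 4.828)
(14.971, -9.314)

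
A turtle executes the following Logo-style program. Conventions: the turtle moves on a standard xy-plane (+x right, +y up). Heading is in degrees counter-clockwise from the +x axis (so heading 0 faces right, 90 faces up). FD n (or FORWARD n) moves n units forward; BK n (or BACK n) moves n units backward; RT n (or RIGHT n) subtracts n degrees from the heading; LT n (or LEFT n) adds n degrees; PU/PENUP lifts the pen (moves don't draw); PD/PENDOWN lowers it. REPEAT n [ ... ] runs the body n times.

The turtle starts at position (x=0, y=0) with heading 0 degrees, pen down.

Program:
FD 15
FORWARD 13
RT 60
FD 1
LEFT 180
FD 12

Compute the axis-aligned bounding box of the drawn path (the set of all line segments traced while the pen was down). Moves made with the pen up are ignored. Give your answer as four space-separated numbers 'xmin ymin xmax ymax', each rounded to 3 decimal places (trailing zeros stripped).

Executing turtle program step by step:
Start: pos=(0,0), heading=0, pen down
FD 15: (0,0) -> (15,0) [heading=0, draw]
FD 13: (15,0) -> (28,0) [heading=0, draw]
RT 60: heading 0 -> 300
FD 1: (28,0) -> (28.5,-0.866) [heading=300, draw]
LT 180: heading 300 -> 120
FD 12: (28.5,-0.866) -> (22.5,9.526) [heading=120, draw]
Final: pos=(22.5,9.526), heading=120, 4 segment(s) drawn

Segment endpoints: x in {0, 15, 22.5, 28, 28.5}, y in {-0.866, 0, 9.526}
xmin=0, ymin=-0.866, xmax=28.5, ymax=9.526

Answer: 0 -0.866 28.5 9.526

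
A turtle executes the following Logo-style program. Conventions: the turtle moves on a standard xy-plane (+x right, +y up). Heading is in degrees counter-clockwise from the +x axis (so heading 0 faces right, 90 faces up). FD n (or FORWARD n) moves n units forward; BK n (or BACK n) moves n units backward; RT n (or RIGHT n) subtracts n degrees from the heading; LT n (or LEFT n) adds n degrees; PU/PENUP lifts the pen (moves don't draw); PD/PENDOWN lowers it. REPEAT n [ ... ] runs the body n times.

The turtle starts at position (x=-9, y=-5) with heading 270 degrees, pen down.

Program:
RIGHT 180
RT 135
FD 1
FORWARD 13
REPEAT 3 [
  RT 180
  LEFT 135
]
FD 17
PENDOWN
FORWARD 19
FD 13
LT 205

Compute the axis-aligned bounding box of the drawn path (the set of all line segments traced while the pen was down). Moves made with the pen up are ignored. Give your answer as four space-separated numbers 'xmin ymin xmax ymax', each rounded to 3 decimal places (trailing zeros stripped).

Answer: -48.101 -14.899 0.899 -5

Derivation:
Executing turtle program step by step:
Start: pos=(-9,-5), heading=270, pen down
RT 180: heading 270 -> 90
RT 135: heading 90 -> 315
FD 1: (-9,-5) -> (-8.293,-5.707) [heading=315, draw]
FD 13: (-8.293,-5.707) -> (0.899,-14.899) [heading=315, draw]
REPEAT 3 [
  -- iteration 1/3 --
  RT 180: heading 315 -> 135
  LT 135: heading 135 -> 270
  -- iteration 2/3 --
  RT 180: heading 270 -> 90
  LT 135: heading 90 -> 225
  -- iteration 3/3 --
  RT 180: heading 225 -> 45
  LT 135: heading 45 -> 180
]
FD 17: (0.899,-14.899) -> (-16.101,-14.899) [heading=180, draw]
PD: pen down
FD 19: (-16.101,-14.899) -> (-35.101,-14.899) [heading=180, draw]
FD 13: (-35.101,-14.899) -> (-48.101,-14.899) [heading=180, draw]
LT 205: heading 180 -> 25
Final: pos=(-48.101,-14.899), heading=25, 5 segment(s) drawn

Segment endpoints: x in {-48.101, -35.101, -16.101, -9, -8.293, 0.899}, y in {-14.899, -14.899, -14.899, -14.899, -5.707, -5}
xmin=-48.101, ymin=-14.899, xmax=0.899, ymax=-5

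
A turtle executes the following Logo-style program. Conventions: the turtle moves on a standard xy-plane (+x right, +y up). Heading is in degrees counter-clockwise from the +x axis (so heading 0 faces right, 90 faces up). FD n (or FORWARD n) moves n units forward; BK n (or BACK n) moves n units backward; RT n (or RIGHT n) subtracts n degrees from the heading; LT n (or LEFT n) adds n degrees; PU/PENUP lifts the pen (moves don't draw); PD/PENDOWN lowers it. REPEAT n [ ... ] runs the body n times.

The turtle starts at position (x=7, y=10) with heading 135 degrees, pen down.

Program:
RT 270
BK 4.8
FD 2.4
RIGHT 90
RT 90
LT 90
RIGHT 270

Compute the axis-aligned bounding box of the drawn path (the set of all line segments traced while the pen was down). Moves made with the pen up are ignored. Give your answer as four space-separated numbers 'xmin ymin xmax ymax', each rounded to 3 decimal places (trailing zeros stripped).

Answer: 7 10 10.394 13.394

Derivation:
Executing turtle program step by step:
Start: pos=(7,10), heading=135, pen down
RT 270: heading 135 -> 225
BK 4.8: (7,10) -> (10.394,13.394) [heading=225, draw]
FD 2.4: (10.394,13.394) -> (8.697,11.697) [heading=225, draw]
RT 90: heading 225 -> 135
RT 90: heading 135 -> 45
LT 90: heading 45 -> 135
RT 270: heading 135 -> 225
Final: pos=(8.697,11.697), heading=225, 2 segment(s) drawn

Segment endpoints: x in {7, 8.697, 10.394}, y in {10, 11.697, 13.394}
xmin=7, ymin=10, xmax=10.394, ymax=13.394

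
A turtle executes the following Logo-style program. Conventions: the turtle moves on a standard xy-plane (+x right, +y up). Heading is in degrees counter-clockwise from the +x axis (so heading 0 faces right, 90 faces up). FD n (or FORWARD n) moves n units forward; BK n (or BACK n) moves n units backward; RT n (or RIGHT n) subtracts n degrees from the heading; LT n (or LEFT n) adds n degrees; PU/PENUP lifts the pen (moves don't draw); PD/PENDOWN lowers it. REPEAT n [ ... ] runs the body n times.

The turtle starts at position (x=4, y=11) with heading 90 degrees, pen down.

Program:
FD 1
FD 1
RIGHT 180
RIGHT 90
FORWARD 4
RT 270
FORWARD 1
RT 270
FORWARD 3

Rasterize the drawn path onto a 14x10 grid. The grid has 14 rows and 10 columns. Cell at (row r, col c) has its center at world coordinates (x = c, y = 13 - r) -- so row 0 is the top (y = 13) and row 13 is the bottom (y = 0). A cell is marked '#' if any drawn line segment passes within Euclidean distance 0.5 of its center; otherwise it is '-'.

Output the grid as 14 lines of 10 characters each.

Segment 0: (4,11) -> (4,12)
Segment 1: (4,12) -> (4,13)
Segment 2: (4,13) -> (0,13)
Segment 3: (0,13) -> (0,12)
Segment 4: (0,12) -> (3,12)

Answer: #####-----
#####-----
----#-----
----------
----------
----------
----------
----------
----------
----------
----------
----------
----------
----------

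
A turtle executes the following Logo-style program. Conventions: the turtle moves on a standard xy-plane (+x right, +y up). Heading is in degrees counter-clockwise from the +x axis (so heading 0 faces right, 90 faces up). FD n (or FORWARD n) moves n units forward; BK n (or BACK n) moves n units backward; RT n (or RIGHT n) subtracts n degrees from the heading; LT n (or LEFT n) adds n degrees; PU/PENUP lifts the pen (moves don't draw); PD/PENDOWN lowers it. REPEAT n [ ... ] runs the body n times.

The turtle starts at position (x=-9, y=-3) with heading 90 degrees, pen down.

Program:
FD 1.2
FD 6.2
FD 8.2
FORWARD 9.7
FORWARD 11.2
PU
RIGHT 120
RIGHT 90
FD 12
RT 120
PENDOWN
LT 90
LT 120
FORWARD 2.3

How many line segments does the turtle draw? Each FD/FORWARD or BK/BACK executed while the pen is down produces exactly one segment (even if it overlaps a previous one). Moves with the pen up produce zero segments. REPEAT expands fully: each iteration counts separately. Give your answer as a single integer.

Executing turtle program step by step:
Start: pos=(-9,-3), heading=90, pen down
FD 1.2: (-9,-3) -> (-9,-1.8) [heading=90, draw]
FD 6.2: (-9,-1.8) -> (-9,4.4) [heading=90, draw]
FD 8.2: (-9,4.4) -> (-9,12.6) [heading=90, draw]
FD 9.7: (-9,12.6) -> (-9,22.3) [heading=90, draw]
FD 11.2: (-9,22.3) -> (-9,33.5) [heading=90, draw]
PU: pen up
RT 120: heading 90 -> 330
RT 90: heading 330 -> 240
FD 12: (-9,33.5) -> (-15,23.108) [heading=240, move]
RT 120: heading 240 -> 120
PD: pen down
LT 90: heading 120 -> 210
LT 120: heading 210 -> 330
FD 2.3: (-15,23.108) -> (-13.008,21.958) [heading=330, draw]
Final: pos=(-13.008,21.958), heading=330, 6 segment(s) drawn
Segments drawn: 6

Answer: 6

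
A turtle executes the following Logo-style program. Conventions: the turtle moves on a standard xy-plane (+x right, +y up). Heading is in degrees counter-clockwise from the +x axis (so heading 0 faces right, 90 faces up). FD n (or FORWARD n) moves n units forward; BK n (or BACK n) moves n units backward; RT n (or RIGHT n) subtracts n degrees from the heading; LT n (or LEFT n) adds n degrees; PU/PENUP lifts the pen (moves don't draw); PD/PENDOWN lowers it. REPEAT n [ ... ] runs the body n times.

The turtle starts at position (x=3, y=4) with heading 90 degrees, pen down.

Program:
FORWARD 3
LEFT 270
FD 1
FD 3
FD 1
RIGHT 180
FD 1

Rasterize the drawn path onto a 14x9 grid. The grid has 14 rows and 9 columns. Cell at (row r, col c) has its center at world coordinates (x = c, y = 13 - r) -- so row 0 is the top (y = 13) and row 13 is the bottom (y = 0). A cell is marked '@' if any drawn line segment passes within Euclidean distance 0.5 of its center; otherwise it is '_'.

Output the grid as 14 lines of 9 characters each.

Answer: _________
_________
_________
_________
_________
_________
___@@@@@@
___@_____
___@_____
___@_____
_________
_________
_________
_________

Derivation:
Segment 0: (3,4) -> (3,7)
Segment 1: (3,7) -> (4,7)
Segment 2: (4,7) -> (7,7)
Segment 3: (7,7) -> (8,7)
Segment 4: (8,7) -> (7,7)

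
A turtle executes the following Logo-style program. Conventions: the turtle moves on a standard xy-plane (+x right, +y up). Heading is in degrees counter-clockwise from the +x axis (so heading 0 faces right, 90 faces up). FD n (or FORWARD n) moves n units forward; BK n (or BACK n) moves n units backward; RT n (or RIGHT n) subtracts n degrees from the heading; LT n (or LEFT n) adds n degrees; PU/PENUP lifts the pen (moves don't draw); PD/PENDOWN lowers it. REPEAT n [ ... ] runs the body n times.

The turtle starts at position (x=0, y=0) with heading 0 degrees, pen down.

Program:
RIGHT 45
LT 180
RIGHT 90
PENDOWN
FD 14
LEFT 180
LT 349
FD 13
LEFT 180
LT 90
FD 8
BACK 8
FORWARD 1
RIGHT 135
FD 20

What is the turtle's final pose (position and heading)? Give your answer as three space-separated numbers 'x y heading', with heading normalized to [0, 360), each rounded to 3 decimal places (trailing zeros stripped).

Answer: 18.195 -0.357 349

Derivation:
Executing turtle program step by step:
Start: pos=(0,0), heading=0, pen down
RT 45: heading 0 -> 315
LT 180: heading 315 -> 135
RT 90: heading 135 -> 45
PD: pen down
FD 14: (0,0) -> (9.899,9.899) [heading=45, draw]
LT 180: heading 45 -> 225
LT 349: heading 225 -> 214
FD 13: (9.899,9.899) -> (-0.878,2.63) [heading=214, draw]
LT 180: heading 214 -> 34
LT 90: heading 34 -> 124
FD 8: (-0.878,2.63) -> (-5.352,9.262) [heading=124, draw]
BK 8: (-5.352,9.262) -> (-0.878,2.63) [heading=124, draw]
FD 1: (-0.878,2.63) -> (-1.437,3.459) [heading=124, draw]
RT 135: heading 124 -> 349
FD 20: (-1.437,3.459) -> (18.195,-0.357) [heading=349, draw]
Final: pos=(18.195,-0.357), heading=349, 6 segment(s) drawn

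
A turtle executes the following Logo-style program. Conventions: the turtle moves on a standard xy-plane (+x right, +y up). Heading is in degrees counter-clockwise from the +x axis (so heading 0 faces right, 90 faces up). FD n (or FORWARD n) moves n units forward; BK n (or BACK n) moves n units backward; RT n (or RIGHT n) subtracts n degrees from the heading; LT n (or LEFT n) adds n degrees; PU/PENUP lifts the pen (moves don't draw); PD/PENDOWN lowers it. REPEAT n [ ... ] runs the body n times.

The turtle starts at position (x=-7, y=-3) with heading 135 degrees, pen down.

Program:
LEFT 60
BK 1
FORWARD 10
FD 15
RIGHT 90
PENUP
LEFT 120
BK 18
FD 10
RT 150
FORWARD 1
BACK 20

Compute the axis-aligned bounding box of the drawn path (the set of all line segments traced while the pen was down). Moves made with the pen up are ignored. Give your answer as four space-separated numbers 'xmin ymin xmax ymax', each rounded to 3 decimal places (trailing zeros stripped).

Answer: -30.182 -9.212 -6.034 -2.741

Derivation:
Executing turtle program step by step:
Start: pos=(-7,-3), heading=135, pen down
LT 60: heading 135 -> 195
BK 1: (-7,-3) -> (-6.034,-2.741) [heading=195, draw]
FD 10: (-6.034,-2.741) -> (-15.693,-5.329) [heading=195, draw]
FD 15: (-15.693,-5.329) -> (-30.182,-9.212) [heading=195, draw]
RT 90: heading 195 -> 105
PU: pen up
LT 120: heading 105 -> 225
BK 18: (-30.182,-9.212) -> (-17.454,3.516) [heading=225, move]
FD 10: (-17.454,3.516) -> (-24.525,-3.555) [heading=225, move]
RT 150: heading 225 -> 75
FD 1: (-24.525,-3.555) -> (-24.267,-2.589) [heading=75, move]
BK 20: (-24.267,-2.589) -> (-29.443,-21.907) [heading=75, move]
Final: pos=(-29.443,-21.907), heading=75, 3 segment(s) drawn

Segment endpoints: x in {-30.182, -15.693, -7, -6.034}, y in {-9.212, -5.329, -3, -2.741}
xmin=-30.182, ymin=-9.212, xmax=-6.034, ymax=-2.741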